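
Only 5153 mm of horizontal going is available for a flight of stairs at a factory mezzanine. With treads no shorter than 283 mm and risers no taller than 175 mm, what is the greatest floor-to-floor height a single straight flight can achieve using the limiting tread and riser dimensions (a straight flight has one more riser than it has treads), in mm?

Treads that fit: ⌊5153 / 283⌋ = 18.
Risers = treads + 1 = 19.
Maximum height = 19 × 175 = 3325 mm.

3325 mm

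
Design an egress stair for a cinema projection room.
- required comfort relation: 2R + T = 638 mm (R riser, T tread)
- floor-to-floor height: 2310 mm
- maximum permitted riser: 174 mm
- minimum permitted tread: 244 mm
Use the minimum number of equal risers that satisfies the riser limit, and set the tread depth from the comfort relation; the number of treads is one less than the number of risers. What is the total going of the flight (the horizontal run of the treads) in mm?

At most 174 each: 2310/174 = 13.28, giving 14 risers.
R = 2310 ÷ 14 = 165 mm.
From 2R + T = 638: T = 638 − 330 = 308 mm.
Treads = 14 − 1 = 13; going = 13 × 308 = 4004 mm.

4004 mm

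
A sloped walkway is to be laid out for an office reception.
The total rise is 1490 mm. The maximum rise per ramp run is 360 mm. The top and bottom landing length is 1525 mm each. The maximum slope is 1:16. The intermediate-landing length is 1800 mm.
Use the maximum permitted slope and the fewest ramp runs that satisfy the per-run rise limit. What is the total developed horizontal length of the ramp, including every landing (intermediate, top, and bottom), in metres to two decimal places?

34.09 m

At most 360 each: 1490/360 = 4.14, giving 5 ramp runs. That means 4 intermediate landings.
Horizontal run for 1490 mm of rise at 1:16 is 1490 × 16 = 23840 mm.
4 intermediate landings contribute 4 × 1800 = 7200 mm.
Top and bottom landings: 2 × 1525 = 3050 mm.
Total = 23840 + 7200 + 3050 = 34090 mm.
= 34.09 m.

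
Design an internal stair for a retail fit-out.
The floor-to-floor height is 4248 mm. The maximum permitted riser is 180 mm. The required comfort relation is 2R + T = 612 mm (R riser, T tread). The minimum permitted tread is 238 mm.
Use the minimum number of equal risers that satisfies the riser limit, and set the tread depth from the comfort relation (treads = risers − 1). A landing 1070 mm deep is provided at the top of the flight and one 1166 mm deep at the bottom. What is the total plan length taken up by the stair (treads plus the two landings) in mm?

8170 mm

⌈4248/180⌉ = 24 risers.
R = 4248 ÷ 24 = 177 mm.
From 2R + T = 612: T = 612 − 354 = 258 mm.
Treads = 24 − 1 = 23; going = 23 × 258 = 5934 mm.
Add landings: 5934 + 1070 + 1166 = 8170 mm.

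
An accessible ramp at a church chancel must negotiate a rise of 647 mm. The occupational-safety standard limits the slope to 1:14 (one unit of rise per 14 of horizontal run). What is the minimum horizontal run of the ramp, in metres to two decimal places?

9.06 m

At 1:14 the run is 14 × 647 = 9058 mm.
9058 mm = 9.06 m.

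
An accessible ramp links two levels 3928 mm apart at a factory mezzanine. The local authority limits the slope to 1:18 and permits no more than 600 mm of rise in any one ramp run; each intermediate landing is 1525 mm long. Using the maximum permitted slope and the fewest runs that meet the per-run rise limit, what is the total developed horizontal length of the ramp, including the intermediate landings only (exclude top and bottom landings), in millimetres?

3928 / 600 = 6.55, so 7 ramp runs are needed. That means 6 intermediate landings.
Horizontal run for 3928 mm of rise at 1:18 is 3928 × 18 = 70704 mm.
Intermediate landings: 6 × 1525 = 9150 mm.
Total developed length = 70704 + 9150 = 79854 mm.

79854 mm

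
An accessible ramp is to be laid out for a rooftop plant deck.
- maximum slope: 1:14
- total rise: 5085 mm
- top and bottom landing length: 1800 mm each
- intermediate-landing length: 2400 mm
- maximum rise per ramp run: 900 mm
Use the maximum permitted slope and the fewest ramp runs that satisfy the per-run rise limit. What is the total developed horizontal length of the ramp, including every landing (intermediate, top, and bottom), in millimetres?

86790 mm

At most 900 each: 5085/900 = 5.65, giving 6 ramp runs. That means 5 intermediate landings.
Horizontal run for 5085 mm of rise at 1:14 is 5085 × 14 = 71190 mm.
Intermediate landings: 5 × 2400 = 12000 mm.
Top and bottom landings: 2 × 1800 = 3600 mm.
Total = 71190 + 12000 + 3600 = 86790 mm.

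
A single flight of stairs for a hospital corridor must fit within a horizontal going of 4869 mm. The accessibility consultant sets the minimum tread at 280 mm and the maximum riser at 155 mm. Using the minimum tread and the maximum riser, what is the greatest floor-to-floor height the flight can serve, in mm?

2790 mm

4869 / 280 = 17.39, so 17 treads fit.
Risers = treads + 1 = 18.
Maximum height = 18 × 155 = 2790 mm.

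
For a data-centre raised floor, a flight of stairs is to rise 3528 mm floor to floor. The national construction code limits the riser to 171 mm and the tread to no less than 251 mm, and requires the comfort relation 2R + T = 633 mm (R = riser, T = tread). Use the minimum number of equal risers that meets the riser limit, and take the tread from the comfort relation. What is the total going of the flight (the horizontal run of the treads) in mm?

3528 / 171 = 20.632 → round up to 21 risers.
Riser R = 3528 / 21 = 168 mm, within the 171 mm limit.
Tread T = 633 − 2 × 168 = 297 mm (≥ 251 mm).
21 risers give 20 treads; going = 20 × 297 = 5940 mm.

5940 mm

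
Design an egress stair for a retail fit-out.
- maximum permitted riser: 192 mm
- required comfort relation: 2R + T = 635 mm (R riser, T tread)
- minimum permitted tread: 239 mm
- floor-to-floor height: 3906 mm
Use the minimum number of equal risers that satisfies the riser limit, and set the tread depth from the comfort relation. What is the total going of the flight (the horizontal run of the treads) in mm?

5260 mm

3906 / 192 = 20.344 → round up to 21 risers.
R = 3906 ÷ 21 = 186 mm.
T = 635 − 2·186 = 263 mm, which satisfies the 239 mm minimum.
Treads = 21 − 1 = 20; going = 20 × 263 = 5260 mm.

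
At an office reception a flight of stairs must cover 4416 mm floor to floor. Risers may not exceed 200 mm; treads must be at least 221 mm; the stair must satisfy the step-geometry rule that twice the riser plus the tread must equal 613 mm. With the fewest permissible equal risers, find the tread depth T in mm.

4416 / 200 = 22.08, so 23 risers are needed.
Each riser is 4416/23 = 192 mm (≤ 200 mm).
From 2R + T = 613: T = 613 − 384 = 229 mm.

229 mm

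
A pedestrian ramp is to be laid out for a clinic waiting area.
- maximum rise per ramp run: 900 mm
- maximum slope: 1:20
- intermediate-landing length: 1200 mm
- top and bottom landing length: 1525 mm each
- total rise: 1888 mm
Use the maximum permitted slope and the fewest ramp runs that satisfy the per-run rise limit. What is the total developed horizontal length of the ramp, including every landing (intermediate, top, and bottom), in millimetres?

⌈1888/900⌉ = 3 ramp runs. That means 2 intermediate landings.
Horizontal run for 1888 mm of rise at 1:20 is 1888 × 20 = 37760 mm.
Intermediate landings: 2 × 1200 = 2400 mm.
Top and bottom landings: 2 × 1525 = 3050 mm.
Total = 37760 + 2400 + 3050 = 43210 mm.

43210 mm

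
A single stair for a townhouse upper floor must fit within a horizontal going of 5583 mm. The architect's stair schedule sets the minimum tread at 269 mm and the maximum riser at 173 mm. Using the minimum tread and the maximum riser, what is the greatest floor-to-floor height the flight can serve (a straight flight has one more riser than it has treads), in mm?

Treads that fit: ⌊5583 / 269⌋ = 20.
Risers = treads + 1 = 21.
Maximum height = 21 × 173 = 3633 mm.

3633 mm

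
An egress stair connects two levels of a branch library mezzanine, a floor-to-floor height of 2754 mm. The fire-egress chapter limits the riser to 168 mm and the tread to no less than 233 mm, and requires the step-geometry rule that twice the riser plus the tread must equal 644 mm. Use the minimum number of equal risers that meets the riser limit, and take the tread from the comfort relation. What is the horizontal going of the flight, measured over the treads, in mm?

2754 / 168 = 16.393 → round up to 17 risers.
Each riser is 2754/17 = 162 mm (≤ 168 mm).
T = 644 − 2·162 = 320 mm, which satisfies the 233 mm minimum.
Going = (17 − 1) × 320 = 5120 mm.

5120 mm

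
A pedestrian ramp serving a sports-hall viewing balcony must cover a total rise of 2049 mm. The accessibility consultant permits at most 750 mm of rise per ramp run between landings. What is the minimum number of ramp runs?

⌈2049/750⌉ = 3 ramp runs.

3 runs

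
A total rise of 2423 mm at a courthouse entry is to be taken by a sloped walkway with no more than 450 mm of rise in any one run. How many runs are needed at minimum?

⌈2423/450⌉ = 6 ramp runs.

6 runs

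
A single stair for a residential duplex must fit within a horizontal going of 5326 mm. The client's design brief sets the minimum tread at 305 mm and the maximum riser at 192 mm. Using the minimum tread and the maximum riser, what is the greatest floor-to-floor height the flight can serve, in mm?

5326 / 305 = 17.46, so 17 treads fit.
Risers = treads + 1 = 18.
Maximum height = 18 × 192 = 3456 mm.

3456 mm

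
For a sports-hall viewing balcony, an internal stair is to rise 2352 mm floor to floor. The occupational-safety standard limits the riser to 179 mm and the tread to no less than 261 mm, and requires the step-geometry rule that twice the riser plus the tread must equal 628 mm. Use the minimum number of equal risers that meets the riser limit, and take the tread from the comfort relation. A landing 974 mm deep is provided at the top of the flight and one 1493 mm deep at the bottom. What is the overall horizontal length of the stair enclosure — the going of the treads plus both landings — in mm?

6263 mm

⌈2352/179⌉ = 14 risers.
Riser R = 2352 / 14 = 168 mm, within the 179 mm limit.
From 2R + T = 628: T = 628 − 336 = 292 mm.
Treads = 14 − 1 = 13; going = 13 × 292 = 3796 mm.
Enclosure = 3796 + 974 + 1493 = 6263 mm.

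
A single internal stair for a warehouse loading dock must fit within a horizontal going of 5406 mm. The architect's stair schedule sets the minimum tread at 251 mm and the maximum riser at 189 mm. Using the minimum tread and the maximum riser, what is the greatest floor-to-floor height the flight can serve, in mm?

5406 / 251 = 21.54, so 21 treads fit.
Risers = treads + 1 = 22.
Maximum height = 22 × 189 = 4158 mm.

4158 mm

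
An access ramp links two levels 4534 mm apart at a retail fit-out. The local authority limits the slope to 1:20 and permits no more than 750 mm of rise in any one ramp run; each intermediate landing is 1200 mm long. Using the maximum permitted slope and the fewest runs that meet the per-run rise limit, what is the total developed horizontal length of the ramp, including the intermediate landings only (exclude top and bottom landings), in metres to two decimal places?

97.88 m

4534 / 750 = 6.05, so 7 ramp runs are needed. That means 6 intermediate landings.
Horizontal run for 4534 mm of rise at 1:20 is 4534 × 20 = 90680 mm.
6 intermediate landings contribute 6 × 1200 = 7200 mm.
Developed length = 90680 + 7200 = 97880 mm.
= 97.88 m.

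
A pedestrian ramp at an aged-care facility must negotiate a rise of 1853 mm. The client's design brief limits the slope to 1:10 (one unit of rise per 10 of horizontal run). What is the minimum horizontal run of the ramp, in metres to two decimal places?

18.53 m

At 1:10 the run is 10 × 1853 = 18530 mm.
18530 mm = 18.53 m.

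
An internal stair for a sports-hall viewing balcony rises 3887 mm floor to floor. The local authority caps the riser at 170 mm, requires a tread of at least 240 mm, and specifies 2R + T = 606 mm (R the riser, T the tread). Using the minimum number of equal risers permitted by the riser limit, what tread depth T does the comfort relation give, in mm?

268 mm

At most 170 each: 3887/170 = 22.86, giving 23 risers.
R = 3887 ÷ 23 = 169 mm.
From 2R + T = 606: T = 606 − 338 = 268 mm.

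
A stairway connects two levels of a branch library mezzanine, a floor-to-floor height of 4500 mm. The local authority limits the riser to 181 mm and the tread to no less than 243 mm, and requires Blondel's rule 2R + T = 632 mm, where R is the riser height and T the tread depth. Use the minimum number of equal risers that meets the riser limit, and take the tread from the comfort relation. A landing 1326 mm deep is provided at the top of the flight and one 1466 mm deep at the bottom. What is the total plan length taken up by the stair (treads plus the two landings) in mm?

4500 / 181 = 24.862 → round up to 25 risers.
Riser R = 4500 / 25 = 180 mm, within the 181 mm limit.
T = 632 − 2·180 = 272 mm, which satisfies the 243 mm minimum.
Treads = 25 − 1 = 24; going = 24 × 272 = 6528 mm.
Add landings: 6528 + 1326 + 1466 = 9320 mm.

9320 mm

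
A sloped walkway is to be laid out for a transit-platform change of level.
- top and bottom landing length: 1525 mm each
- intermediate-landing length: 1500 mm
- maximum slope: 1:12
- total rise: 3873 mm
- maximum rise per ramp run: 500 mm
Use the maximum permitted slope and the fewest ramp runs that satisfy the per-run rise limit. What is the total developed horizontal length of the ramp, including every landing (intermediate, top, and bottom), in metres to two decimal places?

3873 / 500 = 7.746 → round up to 8 ramp runs. That means 7 intermediate landings.
Ramp run (horizontal) at 1:12: 3873 × 12 = 46476 mm.
7 intermediate landings contribute 7 × 1500 = 10500 mm.
Top and bottom landings: 2 × 1525 = 3050 mm.
Total = 46476 + 10500 + 3050 = 60026 mm.
= 60.03 m.

60.03 m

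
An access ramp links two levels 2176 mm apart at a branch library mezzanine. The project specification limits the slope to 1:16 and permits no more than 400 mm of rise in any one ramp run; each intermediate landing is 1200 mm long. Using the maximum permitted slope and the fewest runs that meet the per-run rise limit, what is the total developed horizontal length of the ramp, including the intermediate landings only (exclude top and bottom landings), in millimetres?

⌈2176/400⌉ = 6 ramp runs. That means 5 intermediate landings.
Ramp run (horizontal) at 1:16: 2176 × 16 = 34816 mm.
Intermediate landings: 5 × 1200 = 6000 mm.
Developed length = 34816 + 6000 = 40816 mm.

40816 mm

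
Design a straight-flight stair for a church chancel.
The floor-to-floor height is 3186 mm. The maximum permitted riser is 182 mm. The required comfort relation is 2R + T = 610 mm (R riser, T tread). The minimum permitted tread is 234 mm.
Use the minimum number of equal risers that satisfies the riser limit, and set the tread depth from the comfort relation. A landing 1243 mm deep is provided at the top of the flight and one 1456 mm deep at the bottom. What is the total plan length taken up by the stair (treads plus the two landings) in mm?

7051 mm

At most 182 each: 3186/182 = 17.51, giving 18 risers.
Riser R = 3186 / 18 = 177 mm, within the 182 mm limit.
T = 610 − 2·177 = 256 mm, which satisfies the 234 mm minimum.
Going = (18 − 1) × 256 = 4352 mm.
Enclosure = 4352 + 1243 + 1456 = 7051 mm.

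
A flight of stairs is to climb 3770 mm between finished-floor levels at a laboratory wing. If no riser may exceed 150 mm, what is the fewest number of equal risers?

26 risers

⌈3770/150⌉ = 26 risers.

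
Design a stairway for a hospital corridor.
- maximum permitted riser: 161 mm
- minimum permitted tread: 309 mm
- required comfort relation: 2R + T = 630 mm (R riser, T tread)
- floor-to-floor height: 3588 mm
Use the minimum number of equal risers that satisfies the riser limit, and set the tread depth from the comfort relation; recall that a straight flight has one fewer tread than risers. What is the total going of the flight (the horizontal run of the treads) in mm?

6996 mm

3588 / 161 = 22.29, so 23 risers are needed.
Each riser is 3588/23 = 156 mm (≤ 161 mm).
From 2R + T = 630: T = 630 − 312 = 318 mm.
Treads = 23 − 1 = 22; going = 22 × 318 = 6996 mm.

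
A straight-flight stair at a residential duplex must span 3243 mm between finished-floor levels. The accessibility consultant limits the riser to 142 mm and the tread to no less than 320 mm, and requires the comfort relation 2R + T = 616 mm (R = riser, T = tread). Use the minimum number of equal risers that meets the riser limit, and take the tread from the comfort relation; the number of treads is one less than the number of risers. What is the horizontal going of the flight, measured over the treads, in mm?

3243 / 142 = 22.84, so 23 risers are needed.
Each riser is 3243/23 = 141 mm (≤ 142 mm).
From 2R + T = 616: T = 616 − 282 = 334 mm.
Going = (23 − 1) × 334 = 7348 mm.

7348 mm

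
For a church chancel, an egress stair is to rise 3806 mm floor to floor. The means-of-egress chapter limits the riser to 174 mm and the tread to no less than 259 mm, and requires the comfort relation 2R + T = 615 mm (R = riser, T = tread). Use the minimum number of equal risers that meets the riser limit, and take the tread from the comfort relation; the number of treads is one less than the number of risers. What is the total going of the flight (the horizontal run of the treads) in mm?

5649 mm

⌈3806/174⌉ = 22 risers.
Each riser is 3806/22 = 173 mm (≤ 174 mm).
T = 615 − 2·173 = 269 mm, which satisfies the 259 mm minimum.
Going = (22 − 1) × 269 = 5649 mm.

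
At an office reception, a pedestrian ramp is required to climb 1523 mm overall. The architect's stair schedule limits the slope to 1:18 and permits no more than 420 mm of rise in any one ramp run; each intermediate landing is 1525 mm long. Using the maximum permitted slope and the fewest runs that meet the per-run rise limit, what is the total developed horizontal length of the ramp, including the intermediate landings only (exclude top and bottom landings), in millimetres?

31989 mm

1523 / 420 = 3.626 → round up to 4 ramp runs. That means 3 intermediate landings.
Horizontal run for 1523 mm of rise at 1:18 is 1523 × 18 = 27414 mm.
3 intermediate landings contribute 3 × 1525 = 4575 mm.
Total developed length = 27414 + 4575 = 31989 mm.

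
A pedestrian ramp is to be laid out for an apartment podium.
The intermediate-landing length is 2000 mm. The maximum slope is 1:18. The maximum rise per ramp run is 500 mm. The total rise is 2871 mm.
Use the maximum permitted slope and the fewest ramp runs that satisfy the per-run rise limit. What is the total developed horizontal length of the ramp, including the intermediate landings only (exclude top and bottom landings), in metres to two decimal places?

61.68 m

⌈2871/500⌉ = 6 ramp runs. That means 5 intermediate landings.
Horizontal run for 2871 mm of rise at 1:18 is 2871 × 18 = 51678 mm.
5 intermediate landings contribute 5 × 2000 = 10000 mm.
Total developed length = 51678 + 10000 = 61678 mm.
= 61.68 m.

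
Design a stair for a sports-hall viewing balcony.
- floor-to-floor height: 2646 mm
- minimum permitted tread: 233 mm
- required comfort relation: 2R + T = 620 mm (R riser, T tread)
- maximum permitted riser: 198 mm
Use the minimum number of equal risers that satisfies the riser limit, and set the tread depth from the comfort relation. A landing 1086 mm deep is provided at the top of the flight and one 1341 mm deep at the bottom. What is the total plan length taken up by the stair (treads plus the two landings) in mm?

⌈2646/198⌉ = 14 risers.
Riser R = 2646 / 14 = 189 mm, within the 198 mm limit.
T = 620 − 2·189 = 242 mm, which satisfies the 233 mm minimum.
14 risers give 13 treads; going = 13 × 242 = 3146 mm.
Add landings: 3146 + 1086 + 1341 = 5573 mm.

5573 mm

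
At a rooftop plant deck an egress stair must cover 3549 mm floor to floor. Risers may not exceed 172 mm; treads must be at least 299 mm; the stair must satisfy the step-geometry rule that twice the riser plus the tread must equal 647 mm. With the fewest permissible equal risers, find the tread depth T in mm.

⌈3549/172⌉ = 21 risers.
Riser R = 3549 / 21 = 169 mm, within the 172 mm limit.
T = 647 − 2·169 = 309 mm, which satisfies the 299 mm minimum.

309 mm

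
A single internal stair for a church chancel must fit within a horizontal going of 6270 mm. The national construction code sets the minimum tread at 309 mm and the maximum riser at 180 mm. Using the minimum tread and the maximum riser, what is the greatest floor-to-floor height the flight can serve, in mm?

3780 mm

6270 / 309 = 20.29, so 20 treads fit.
Risers = treads + 1 = 21.
Maximum height = 21 × 180 = 3780 mm.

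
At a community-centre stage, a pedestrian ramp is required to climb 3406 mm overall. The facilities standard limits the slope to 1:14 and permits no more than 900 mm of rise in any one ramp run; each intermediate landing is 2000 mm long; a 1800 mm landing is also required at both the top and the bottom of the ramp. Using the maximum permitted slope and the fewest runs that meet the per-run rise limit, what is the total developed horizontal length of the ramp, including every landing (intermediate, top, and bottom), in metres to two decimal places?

57.28 m

⌈3406/900⌉ = 4 ramp runs. That means 3 intermediate landings.
Horizontal run for 3406 mm of rise at 1:14 is 3406 × 14 = 47684 mm.
Intermediate landings: 3 × 2000 = 6000 mm.
Top and bottom landings: 2 × 1800 = 3600 mm.
Total = 47684 + 6000 + 3600 = 57284 mm.
= 57.28 m.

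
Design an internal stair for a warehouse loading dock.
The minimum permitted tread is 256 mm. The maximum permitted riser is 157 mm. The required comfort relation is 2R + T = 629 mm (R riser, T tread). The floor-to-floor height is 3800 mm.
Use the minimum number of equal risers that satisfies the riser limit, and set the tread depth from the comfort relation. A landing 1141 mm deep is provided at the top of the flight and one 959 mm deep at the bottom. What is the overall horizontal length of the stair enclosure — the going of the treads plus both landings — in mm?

At most 157 each: 3800/157 = 24.20, giving 25 risers.
Riser R = 3800 / 25 = 152 mm, within the 157 mm limit.
T = 629 − 2·152 = 325 mm, which satisfies the 256 mm minimum.
25 risers give 24 treads; going = 24 × 325 = 7800 mm.
Enclosure = 7800 + 1141 + 959 = 9900 mm.

9900 mm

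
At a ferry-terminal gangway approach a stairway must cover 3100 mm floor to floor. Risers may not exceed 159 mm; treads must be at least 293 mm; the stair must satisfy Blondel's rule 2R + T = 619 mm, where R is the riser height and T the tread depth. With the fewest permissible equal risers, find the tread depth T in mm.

At most 159 each: 3100/159 = 19.50, giving 20 risers.
Riser R = 3100 / 20 = 155 mm, within the 159 mm limit.
From 2R + T = 619: T = 619 − 310 = 309 mm.

309 mm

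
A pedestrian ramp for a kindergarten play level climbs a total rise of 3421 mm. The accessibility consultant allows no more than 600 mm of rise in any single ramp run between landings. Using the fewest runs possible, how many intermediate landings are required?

5 intermediate landings

⌈3421/600⌉ = 6 ramp runs.
6 runs are separated by 5 intermediate landings.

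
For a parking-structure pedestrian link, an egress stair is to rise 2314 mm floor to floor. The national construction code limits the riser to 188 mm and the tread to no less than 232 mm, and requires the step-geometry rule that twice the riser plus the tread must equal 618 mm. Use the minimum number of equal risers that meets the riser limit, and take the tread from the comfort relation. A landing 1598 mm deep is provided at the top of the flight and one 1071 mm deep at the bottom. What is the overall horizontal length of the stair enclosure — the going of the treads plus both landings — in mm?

At most 188 each: 2314/188 = 12.31, giving 13 risers.
Each riser is 2314/13 = 178 mm (≤ 188 mm).
Tread T = 618 − 2 × 178 = 262 mm (≥ 232 mm).
Treads = 13 − 1 = 12; going = 12 × 262 = 3144 mm.
Enclosure = 3144 + 1598 + 1071 = 5813 mm.

5813 mm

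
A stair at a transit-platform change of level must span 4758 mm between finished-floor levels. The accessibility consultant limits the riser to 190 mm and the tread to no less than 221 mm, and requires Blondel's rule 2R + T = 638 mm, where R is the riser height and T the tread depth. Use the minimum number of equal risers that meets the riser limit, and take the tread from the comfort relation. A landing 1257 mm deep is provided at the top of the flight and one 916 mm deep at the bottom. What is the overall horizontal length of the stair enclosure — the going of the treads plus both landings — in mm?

8973 mm

4758 / 190 = 25.042 → round up to 26 risers.
R = 4758 ÷ 26 = 183 mm.
Tread T = 638 − 2 × 183 = 272 mm (≥ 221 mm).
Treads = 26 − 1 = 25; going = 25 × 272 = 6800 mm.
Add landings: 6800 + 1257 + 916 = 8973 mm.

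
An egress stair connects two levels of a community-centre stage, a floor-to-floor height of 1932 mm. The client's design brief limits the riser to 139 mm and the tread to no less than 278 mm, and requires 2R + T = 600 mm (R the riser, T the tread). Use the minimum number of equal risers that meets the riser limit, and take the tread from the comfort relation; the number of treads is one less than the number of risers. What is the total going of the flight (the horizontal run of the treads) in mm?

1932 / 139 = 13.90, so 14 risers are needed.
Each riser is 1932/14 = 138 mm (≤ 139 mm).
Tread T = 600 − 2 × 138 = 324 mm (≥ 278 mm).
14 risers give 13 treads; going = 13 × 324 = 4212 mm.

4212 mm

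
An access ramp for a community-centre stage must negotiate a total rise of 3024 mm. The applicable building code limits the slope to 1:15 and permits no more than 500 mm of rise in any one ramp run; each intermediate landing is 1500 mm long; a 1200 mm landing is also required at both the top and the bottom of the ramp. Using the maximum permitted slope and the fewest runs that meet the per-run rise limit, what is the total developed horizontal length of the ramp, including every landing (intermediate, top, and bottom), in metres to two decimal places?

56.76 m

3024 / 500 = 6.048 → round up to 7 ramp runs. That means 6 intermediate landings.
Ramp run (horizontal) at 1:15: 3024 × 15 = 45360 mm.
6 intermediate landings contribute 6 × 1500 = 9000 mm.
Top and bottom landings: 2 × 1200 = 2400 mm.
Total = 45360 + 9000 + 2400 = 56760 mm.
= 56.76 m.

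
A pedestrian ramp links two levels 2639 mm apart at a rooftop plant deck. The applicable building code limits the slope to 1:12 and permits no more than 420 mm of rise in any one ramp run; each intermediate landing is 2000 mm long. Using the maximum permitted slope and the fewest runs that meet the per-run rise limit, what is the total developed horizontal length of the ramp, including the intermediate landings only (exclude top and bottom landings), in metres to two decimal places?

43.67 m

At most 420 each: 2639/420 = 6.28, giving 7 ramp runs. That means 6 intermediate landings.
Ramp run (horizontal) at 1:12: 2639 × 12 = 31668 mm.
6 intermediate landings contribute 6 × 2000 = 12000 mm.
Total developed length = 31668 + 12000 = 43668 mm.
= 43.67 m.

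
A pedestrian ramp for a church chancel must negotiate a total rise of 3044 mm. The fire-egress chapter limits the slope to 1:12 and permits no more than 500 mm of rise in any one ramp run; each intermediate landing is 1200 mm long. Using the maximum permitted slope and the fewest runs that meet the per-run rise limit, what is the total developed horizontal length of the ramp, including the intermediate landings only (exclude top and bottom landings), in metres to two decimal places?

43.73 m

⌈3044/500⌉ = 7 ramp runs. That means 6 intermediate landings.
Ramp run (horizontal) at 1:12: 3044 × 12 = 36528 mm.
6 intermediate landings contribute 6 × 1200 = 7200 mm.
Developed length = 36528 + 7200 = 43728 mm.
= 43.73 m.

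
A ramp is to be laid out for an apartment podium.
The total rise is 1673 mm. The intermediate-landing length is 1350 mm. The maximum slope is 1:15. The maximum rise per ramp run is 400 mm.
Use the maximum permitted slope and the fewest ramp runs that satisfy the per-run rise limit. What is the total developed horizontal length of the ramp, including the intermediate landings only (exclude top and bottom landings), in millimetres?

1673 / 400 = 4.183 → round up to 5 ramp runs. That means 4 intermediate landings.
Horizontal run for 1673 mm of rise at 1:15 is 1673 × 15 = 25095 mm.
4 intermediate landings contribute 4 × 1350 = 5400 mm.
Developed length = 25095 + 5400 = 30495 mm.

30495 mm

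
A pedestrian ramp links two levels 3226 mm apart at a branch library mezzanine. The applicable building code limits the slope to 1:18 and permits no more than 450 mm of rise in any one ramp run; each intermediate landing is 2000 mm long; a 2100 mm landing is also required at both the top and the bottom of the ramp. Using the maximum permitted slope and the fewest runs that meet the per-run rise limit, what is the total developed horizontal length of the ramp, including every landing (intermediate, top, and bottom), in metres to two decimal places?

⌈3226/450⌉ = 8 ramp runs. That means 7 intermediate landings.
Horizontal run for 3226 mm of rise at 1:18 is 3226 × 18 = 58068 mm.
7 intermediate landings contribute 7 × 2000 = 14000 mm.
Top and bottom landings: 2 × 2100 = 4200 mm.
Total = 58068 + 14000 + 4200 = 76268 mm.
= 76.27 m.

76.27 m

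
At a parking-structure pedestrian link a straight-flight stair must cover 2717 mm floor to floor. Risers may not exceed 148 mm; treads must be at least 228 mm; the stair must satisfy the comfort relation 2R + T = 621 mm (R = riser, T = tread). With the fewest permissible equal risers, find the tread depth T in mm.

335 mm

2717 / 148 = 18.358 → round up to 19 risers.
R = 2717 ÷ 19 = 143 mm.
T = 621 − 2·143 = 335 mm, which satisfies the 228 mm minimum.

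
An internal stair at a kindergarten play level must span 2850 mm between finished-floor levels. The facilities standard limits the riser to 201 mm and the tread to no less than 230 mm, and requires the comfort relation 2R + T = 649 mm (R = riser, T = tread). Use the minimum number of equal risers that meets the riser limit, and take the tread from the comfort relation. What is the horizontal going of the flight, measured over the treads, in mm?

3766 mm

2850 / 201 = 14.179 → round up to 15 risers.
Riser R = 2850 / 15 = 190 mm, within the 201 mm limit.
T = 649 − 2·190 = 269 mm, which satisfies the 230 mm minimum.
15 risers give 14 treads; going = 14 × 269 = 3766 mm.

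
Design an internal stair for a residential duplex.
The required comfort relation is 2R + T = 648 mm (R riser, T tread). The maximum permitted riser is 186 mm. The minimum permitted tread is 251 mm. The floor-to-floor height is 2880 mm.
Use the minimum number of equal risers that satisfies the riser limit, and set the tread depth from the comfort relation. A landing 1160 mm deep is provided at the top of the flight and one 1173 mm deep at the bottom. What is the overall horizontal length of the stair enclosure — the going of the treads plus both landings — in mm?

2880 / 186 = 15.484 → round up to 16 risers.
R = 2880 ÷ 16 = 180 mm.
T = 648 − 2·180 = 288 mm, which satisfies the 251 mm minimum.
Treads = 16 − 1 = 15; going = 15 × 288 = 4320 mm.
Enclosure = 4320 + 1160 + 1173 = 6653 mm.

6653 mm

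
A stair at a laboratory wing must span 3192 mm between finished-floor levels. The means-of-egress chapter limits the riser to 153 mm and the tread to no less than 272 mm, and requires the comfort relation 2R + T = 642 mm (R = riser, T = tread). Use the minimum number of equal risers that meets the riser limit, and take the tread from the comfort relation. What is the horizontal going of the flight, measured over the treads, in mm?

6760 mm

3192 / 153 = 20.86, so 21 risers are needed.
R = 3192 ÷ 21 = 152 mm.
T = 642 − 2·152 = 338 mm, which satisfies the 272 mm minimum.
21 risers give 20 treads; going = 20 × 338 = 6760 mm.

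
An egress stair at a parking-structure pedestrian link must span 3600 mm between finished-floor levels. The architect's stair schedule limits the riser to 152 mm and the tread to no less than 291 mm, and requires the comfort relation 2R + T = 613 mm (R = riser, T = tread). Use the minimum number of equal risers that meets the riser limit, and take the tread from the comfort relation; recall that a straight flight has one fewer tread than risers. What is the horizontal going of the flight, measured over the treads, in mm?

7199 mm

3600 / 152 = 23.68, so 24 risers are needed.
R = 3600 ÷ 24 = 150 mm.
Tread T = 613 − 2 × 150 = 313 mm (≥ 291 mm).
Treads = 24 − 1 = 23; going = 23 × 313 = 7199 mm.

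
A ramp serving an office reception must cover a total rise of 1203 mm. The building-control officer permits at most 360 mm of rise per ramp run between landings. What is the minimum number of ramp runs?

4 runs

1203 / 360 = 3.342 → round up to 4 ramp runs.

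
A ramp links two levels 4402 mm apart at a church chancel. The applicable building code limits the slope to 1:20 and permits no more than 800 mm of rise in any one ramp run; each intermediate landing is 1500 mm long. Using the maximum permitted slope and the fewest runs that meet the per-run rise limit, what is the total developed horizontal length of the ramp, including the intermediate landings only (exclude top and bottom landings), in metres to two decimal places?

95.54 m

4402 / 800 = 5.50, so 6 ramp runs are needed. That means 5 intermediate landings.
Ramp run (horizontal) at 1:20: 4402 × 20 = 88040 mm.
Intermediate landings: 5 × 1500 = 7500 mm.
Developed length = 88040 + 7500 = 95540 mm.
= 95.54 m.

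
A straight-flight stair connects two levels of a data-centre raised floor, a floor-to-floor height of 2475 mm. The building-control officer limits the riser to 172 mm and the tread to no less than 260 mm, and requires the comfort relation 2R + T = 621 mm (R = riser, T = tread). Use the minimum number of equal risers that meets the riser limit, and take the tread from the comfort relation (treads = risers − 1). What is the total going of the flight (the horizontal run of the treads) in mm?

At most 172 each: 2475/172 = 14.39, giving 15 risers.
Riser R = 2475 / 15 = 165 mm, within the 172 mm limit.
From 2R + T = 621: T = 621 − 330 = 291 mm.
Going = (15 − 1) × 291 = 4074 mm.

4074 mm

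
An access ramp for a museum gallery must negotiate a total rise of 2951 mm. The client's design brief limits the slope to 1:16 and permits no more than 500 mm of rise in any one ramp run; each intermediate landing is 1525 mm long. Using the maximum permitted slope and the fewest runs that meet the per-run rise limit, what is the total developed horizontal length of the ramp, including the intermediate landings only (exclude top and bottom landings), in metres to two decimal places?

2951 / 500 = 5.902 → round up to 6 ramp runs. That means 5 intermediate landings.
Ramp run (horizontal) at 1:16: 2951 × 16 = 47216 mm.
Intermediate landings: 5 × 1525 = 7625 mm.
Developed length = 47216 + 7625 = 54841 mm.
= 54.84 m.

54.84 m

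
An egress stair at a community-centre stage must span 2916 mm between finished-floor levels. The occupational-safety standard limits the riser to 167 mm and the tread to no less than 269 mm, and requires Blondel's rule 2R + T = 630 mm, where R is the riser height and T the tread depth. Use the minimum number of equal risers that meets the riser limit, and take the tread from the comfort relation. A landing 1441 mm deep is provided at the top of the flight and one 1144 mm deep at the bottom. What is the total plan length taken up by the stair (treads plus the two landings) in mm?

2916 / 167 = 17.461 → round up to 18 risers.
Each riser is 2916/18 = 162 mm (≤ 167 mm).
Tread T = 630 − 2 × 162 = 306 mm (≥ 269 mm).
Going = (18 − 1) × 306 = 5202 mm.
Enclosure = 5202 + 1441 + 1144 = 7787 mm.

7787 mm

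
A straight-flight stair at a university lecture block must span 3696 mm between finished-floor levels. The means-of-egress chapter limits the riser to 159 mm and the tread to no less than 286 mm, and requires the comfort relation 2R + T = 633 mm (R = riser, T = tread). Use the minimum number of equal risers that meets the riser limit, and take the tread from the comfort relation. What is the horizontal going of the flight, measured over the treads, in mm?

7475 mm

⌈3696/159⌉ = 24 risers.
R = 3696 ÷ 24 = 154 mm.
From 2R + T = 633: T = 633 − 308 = 325 mm.
24 risers give 23 treads; going = 23 × 325 = 7475 mm.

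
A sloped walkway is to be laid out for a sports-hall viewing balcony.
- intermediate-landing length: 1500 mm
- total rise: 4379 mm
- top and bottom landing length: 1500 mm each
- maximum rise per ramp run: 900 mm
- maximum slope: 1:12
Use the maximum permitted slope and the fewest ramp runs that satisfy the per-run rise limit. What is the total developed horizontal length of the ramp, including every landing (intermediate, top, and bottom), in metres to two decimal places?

4379 / 900 = 4.87, so 5 ramp runs are needed. That means 4 intermediate landings.
Horizontal run for 4379 mm of rise at 1:12 is 4379 × 12 = 52548 mm.
Intermediate landings: 4 × 1500 = 6000 mm.
Top and bottom landings: 2 × 1500 = 3000 mm.
Total = 52548 + 6000 + 3000 = 61548 mm.
= 61.55 m.

61.55 m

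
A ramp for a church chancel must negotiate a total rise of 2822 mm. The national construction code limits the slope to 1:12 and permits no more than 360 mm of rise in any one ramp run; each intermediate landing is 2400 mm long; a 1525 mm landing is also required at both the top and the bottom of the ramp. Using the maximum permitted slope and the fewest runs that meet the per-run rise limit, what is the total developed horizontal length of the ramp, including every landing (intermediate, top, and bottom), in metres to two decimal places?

53.71 m

⌈2822/360⌉ = 8 ramp runs. That means 7 intermediate landings.
Horizontal run for 2822 mm of rise at 1:12 is 2822 × 12 = 33864 mm.
Intermediate landings: 7 × 2400 = 16800 mm.
Top and bottom landings: 2 × 1525 = 3050 mm.
Total = 33864 + 16800 + 3050 = 53714 mm.
= 53.71 m.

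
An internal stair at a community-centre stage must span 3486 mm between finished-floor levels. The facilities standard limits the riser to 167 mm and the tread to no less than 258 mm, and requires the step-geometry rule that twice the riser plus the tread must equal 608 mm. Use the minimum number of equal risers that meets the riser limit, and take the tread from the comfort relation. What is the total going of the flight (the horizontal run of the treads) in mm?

5520 mm

3486 / 167 = 20.87, so 21 risers are needed.
Riser R = 3486 / 21 = 166 mm, within the 167 mm limit.
From 2R + T = 608: T = 608 − 332 = 276 mm.
Going = (21 − 1) × 276 = 5520 mm.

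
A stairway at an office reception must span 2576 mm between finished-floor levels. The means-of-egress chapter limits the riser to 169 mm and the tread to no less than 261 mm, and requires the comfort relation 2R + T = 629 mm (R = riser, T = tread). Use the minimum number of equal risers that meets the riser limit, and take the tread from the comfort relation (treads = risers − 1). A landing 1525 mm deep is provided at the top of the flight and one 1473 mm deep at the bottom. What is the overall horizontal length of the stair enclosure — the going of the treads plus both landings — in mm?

⌈2576/169⌉ = 16 risers.
Riser R = 2576 / 16 = 161 mm, within the 169 mm limit.
T = 629 − 2·161 = 307 mm, which satisfies the 261 mm minimum.
16 risers give 15 treads; going = 15 × 307 = 4605 mm.
Enclosure = 4605 + 1525 + 1473 = 7603 mm.

7603 mm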